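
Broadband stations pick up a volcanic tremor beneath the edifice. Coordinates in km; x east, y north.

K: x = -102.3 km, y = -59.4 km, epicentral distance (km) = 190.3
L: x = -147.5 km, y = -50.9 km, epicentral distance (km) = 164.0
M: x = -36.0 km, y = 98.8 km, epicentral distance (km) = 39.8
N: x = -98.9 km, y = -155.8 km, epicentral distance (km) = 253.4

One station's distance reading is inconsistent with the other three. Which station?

Solve using three stations at a time. Using L, M, N (subtract circle equations pairwise → linear system) gives (x, y) ≈ (-75.7, 96.5).
Distances from that point to each station vs reported:
  K: calculated 158.2 vs reported 190.3 → residual 32.1 km
  L: calculated 164.0 vs reported 164.0 → residual 0.0 km
  M: calculated 39.7 vs reported 39.8 → residual 0.1 km
  N: calculated 253.4 vs reported 253.4 → residual 0.0 km
L, M, N are mutually consistent (residuals ≈ 0); K is off by 32.1 km.

K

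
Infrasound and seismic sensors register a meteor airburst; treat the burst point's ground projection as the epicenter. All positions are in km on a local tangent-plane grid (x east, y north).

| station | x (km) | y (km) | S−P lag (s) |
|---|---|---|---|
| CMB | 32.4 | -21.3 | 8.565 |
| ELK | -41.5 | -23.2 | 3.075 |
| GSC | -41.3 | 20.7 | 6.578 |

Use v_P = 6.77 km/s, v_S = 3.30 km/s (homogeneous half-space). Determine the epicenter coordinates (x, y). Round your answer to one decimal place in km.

(-22.6, -17.3)

Distance from S−P lag: d = Δt · v_P v_S / (v_P − v_S) = Δt · (6.77·3.30)/(6.77−3.30) ≈ 6.4383·Δt.
So d_CMB = 55.14, d_ELK = 19.80, d_GSC = 42.35 km.
Circle about each station: (x − 32.4)² + (y + 21.3)² = 55.14²; (x + 41.5)² + (y + 23.2)² = 19.80²; (x + 41.3)² + (y − 20.7)² = 42.35².
Subtracting the CMB equation from the ELK and GSC equations removes the quadratic terms:
-147.8 x − 3.8 y = 3405.42
-147.4 x + 84.0 y = 1877.63
Solving the 2×2 system: x ≈ -22.6, y ≈ -17.3 km.
Check against CMB (with the unrounded x, y): √((x − 32.4)²+(y + 21.3)²) = 55.14 ≈ 55.14 km. ✓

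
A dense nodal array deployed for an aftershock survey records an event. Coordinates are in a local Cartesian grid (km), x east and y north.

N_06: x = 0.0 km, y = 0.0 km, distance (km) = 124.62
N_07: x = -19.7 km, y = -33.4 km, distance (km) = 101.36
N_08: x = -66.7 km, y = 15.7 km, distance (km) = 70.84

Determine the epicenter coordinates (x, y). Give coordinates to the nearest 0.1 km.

Circle about each station: x² + y² = 124.62²; (x + 19.7)² + (y + 33.4)² = 101.36²; (x + 66.7)² + (y − 15.7)² = 70.84².
Subtracting pairs of circle equations eliminates x²+y² and gives linear equations (the radical axes):
-39.4 x − 66.8 y = 6759.94
-133.4 x + 31.4 y = 15207.22
Solving the 2×2 system: x ≈ -121.0, y ≈ -29.8 km.

(-121.0, -29.8)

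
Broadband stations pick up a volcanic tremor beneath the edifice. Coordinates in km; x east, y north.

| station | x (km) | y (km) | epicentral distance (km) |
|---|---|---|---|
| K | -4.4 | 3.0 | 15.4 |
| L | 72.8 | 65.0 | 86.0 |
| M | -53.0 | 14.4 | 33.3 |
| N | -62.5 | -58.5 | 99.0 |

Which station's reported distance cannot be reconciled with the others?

M

Solve using three stations at a time. Using K, L, N (subtract circle equations pairwise → linear system) gives (x, y) ≈ (1.5, 17.0).
Distances from that point to each station vs reported:
  K: calculated 15.2 vs reported 15.4 → residual 0.2 km
  L: calculated 86.0 vs reported 86.0 → residual 0.0 km
  M: calculated 54.6 vs reported 33.3 → residual 21.3 km
  N: calculated 99.0 vs reported 99.0 → residual 0.0 km
K, L, N are mutually consistent (residuals ≈ 0); M is off by 21.3 km.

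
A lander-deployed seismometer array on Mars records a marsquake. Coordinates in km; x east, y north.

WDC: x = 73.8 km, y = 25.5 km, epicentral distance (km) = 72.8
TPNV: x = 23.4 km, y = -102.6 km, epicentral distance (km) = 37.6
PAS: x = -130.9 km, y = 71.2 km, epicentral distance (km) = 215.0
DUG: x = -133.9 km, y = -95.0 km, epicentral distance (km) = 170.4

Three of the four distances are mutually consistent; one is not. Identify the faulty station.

Solve using three stations at a time. Using TPNV, PAS, DUG (subtract circle equations pairwise → linear system) gives (x, y) ≈ (34.1, -66.6).
Distances from that point to each station vs reported:
  WDC: calculated 100.3 vs reported 72.8 → residual 27.5 km
  TPNV: calculated 37.5 vs reported 37.6 → residual 0.1 km
  PAS: calculated 215.0 vs reported 215.0 → residual 0.0 km
  DUG: calculated 170.4 vs reported 170.4 → residual 0.0 km
TPNV, PAS, DUG are mutually consistent (residuals ≈ 0); WDC is off by 27.5 km.

WDC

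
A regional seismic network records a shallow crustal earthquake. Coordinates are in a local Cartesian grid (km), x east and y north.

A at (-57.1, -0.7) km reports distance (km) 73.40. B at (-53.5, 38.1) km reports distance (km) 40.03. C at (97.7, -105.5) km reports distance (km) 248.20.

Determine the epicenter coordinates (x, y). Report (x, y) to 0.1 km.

x ≈ -78.2 km, y ≈ 69.6 km

Circle about each station: (x + 57.1)² + (y + 0.7)² = 73.40²; (x + 53.5)² + (y − 38.1)² = 40.03²; (x − 97.7)² + (y + 105.5)² = 248.20².
Subtracting pairs of circle equations eliminates x²+y² and gives linear equations (the radical axes):
7.2 x + 77.6 y = 4838.12
309.6 x − 209.6 y = -38801.04
Solving the 2×2 system: x ≈ -78.2, y ≈ 69.6 km.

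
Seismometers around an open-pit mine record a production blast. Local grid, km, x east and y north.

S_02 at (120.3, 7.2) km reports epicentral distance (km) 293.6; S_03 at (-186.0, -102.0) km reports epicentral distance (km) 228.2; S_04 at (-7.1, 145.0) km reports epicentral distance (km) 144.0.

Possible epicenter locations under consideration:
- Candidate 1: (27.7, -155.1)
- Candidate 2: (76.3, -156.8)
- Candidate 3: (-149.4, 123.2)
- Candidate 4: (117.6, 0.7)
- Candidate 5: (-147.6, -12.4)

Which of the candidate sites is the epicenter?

Candidate 3

For each candidate, compare |candidate − station| to the reported distance:
Candidate 1: residuals S_02 106.7, S_03 8.0, S_04 158.1 → max 158.1 km
Candidate 2: residuals S_02 123.8, S_03 39.8, S_04 169.1 → max 169.1 km
Candidate 3: residuals S_02 0.0, S_03 0.0, S_04 0.0 → max 0.0 km
Candidate 4: residuals S_02 286.6, S_03 92.3, S_04 46.7 → max 286.6 km
Candidate 5: residuals S_02 25.0, S_03 130.7, S_04 67.0 → max 130.7 km
Only Candidate 3 has all residuals ≈ 0.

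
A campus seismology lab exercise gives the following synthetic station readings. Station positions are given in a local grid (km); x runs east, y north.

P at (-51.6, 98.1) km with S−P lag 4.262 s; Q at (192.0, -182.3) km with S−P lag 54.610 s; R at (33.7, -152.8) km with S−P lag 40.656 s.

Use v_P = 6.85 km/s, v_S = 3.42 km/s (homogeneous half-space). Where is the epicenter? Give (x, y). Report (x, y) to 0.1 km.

Distance from S−P lag: d = Δt · v_P v_S / (v_P − v_S) = Δt · (6.85·3.42)/(6.85−3.42) ≈ 6.8300·Δt.
So d_P = 29.11, d_Q = 372.99, d_R = 277.68 km.
Circle about each station: (x + 51.6)² + (y − 98.1)² = 29.11²; (x − 192.0)² + (y + 182.3)² = 372.99²; (x − 33.7)² + (y + 152.8)² = 277.68².
Subtracting the P equation from the Q and R equations removes the quadratic terms:
487.2 x − 560.8 y = -80463.03
170.6 x − 501.8 y = -64061.43
Solving the 2×2 system: x ≈ -29.9, y ≈ 117.5 km.

(-29.9, 117.5)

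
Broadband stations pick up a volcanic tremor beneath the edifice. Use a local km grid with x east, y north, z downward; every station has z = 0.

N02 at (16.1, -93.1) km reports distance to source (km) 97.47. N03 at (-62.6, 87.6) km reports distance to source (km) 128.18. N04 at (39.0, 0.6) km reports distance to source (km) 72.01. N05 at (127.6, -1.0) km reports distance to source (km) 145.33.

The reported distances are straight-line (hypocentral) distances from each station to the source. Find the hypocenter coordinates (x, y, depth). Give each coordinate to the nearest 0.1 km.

Each station gives a sphere (x−x_i)² + (y−y_i)² + z² = d_i² (stations at z=0).
Subtracting the N02 sphere from N03 and N04: z² cancels, leaving linear equations in x and y:
-157.4 x + 361.4 y = -4264.01
45.8 x + 187.4 y = -3090.50
Solving: x ≈ -6.902, y ≈ -14.805 km (keep extra digits for the depth step; rounded: -6.9, -14.8).
Then from the N02 sphere: z² = 97.47² − (x − 16.1)² − (y + 93.1)² with x = -6.902, y = -14.805, so z ≈ 53.303 ≈ 53.3 km.

(-6.9, -14.8, 53.3)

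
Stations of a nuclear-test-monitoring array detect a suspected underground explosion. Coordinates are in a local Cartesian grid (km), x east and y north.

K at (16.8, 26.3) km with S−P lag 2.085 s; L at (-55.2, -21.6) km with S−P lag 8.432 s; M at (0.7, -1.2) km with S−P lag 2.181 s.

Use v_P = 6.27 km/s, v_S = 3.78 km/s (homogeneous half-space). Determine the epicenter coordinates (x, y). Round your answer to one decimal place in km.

x ≈ 19.9 km, y ≈ 6.7 km

Distance from S−P lag: d = Δt · v_P v_S / (v_P − v_S) = Δt · (6.27·3.78)/(6.27−3.78) ≈ 9.5183·Δt.
So d_K = 19.85, d_L = 80.26, d_M = 20.76 km.
Circle about each station: (x − 16.8)² + (y − 26.3)² = 19.85²; (x + 55.2)² + (y + 21.6)² = 80.26²; (x − 0.7)² + (y + 1.2)² = 20.76².
Subtracting pairs of circle equations eliminates x²+y² and gives linear equations (the radical axes):
-144.0 x − 95.8 y = -3507.98
-32.2 x − 55.0 y = -1008.96
Solving the 2×2 system: x ≈ 19.9, y ≈ 6.7 km.
Check against K (with the unrounded x, y): √((x − 16.8)²+(y − 26.3)²) = 19.86 ≈ 19.85 km. ✓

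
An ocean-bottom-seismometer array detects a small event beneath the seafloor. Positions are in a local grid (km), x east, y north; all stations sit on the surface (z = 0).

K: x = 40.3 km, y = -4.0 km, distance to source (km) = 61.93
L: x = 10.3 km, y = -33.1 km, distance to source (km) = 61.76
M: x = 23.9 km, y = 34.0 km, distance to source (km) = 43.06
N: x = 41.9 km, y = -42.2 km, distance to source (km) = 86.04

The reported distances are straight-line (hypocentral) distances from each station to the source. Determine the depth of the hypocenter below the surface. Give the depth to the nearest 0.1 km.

Each station gives a sphere (x−x_i)² + (y−y_i)² + z² = d_i² (stations at z=0).
Subtracting the K sphere from L and M: z² cancels, leaving linear equations in x and y:
-60.0 x − 58.2 y = -417.36
-32.8 x + 76.0 y = 2068.28
Solving: x ≈ -13.705, y ≈ 21.300 km (keep extra digits for the depth step; rounded: -13.7, 21.3).
Then from the K sphere: z² = 61.93² − (x − 40.3)² − (y + 4.0)² with x = -13.705, y = 21.300, so z ≈ 16.694 ≈ 16.7 km.
Check against N (with the unrounded solution): distance 86.04 ≈ 86.04 km. ✓

z ≈ 16.7 km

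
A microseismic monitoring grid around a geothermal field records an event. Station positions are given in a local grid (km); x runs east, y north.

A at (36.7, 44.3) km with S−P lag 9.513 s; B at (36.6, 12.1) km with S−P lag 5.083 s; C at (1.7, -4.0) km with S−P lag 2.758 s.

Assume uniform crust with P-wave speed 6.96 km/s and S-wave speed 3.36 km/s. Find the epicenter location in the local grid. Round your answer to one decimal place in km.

Distance from S−P lag: d = Δt · v_P v_S / (v_P − v_S) = Δt · (6.96·3.36)/(6.96−3.36) ≈ 6.4960·Δt.
So d_A = 61.80, d_B = 33.02, d_C = 17.92 km.
Circle about each station: (x − 36.7)² + (y − 44.3)² = 61.80²; (x − 36.6)² + (y − 12.1)² = 33.02²; (x − 1.7)² + (y + 4.0)² = 17.92².
Subtracting the A equation from the B and C equations removes the quadratic terms:
-0.2 x − 64.4 y = 905.51
-70.0 x − 96.6 y = 207.62
Solving the 2×2 system: x ≈ 16.5, y ≈ -14.1 km.

16.5 km east, -14.1 km north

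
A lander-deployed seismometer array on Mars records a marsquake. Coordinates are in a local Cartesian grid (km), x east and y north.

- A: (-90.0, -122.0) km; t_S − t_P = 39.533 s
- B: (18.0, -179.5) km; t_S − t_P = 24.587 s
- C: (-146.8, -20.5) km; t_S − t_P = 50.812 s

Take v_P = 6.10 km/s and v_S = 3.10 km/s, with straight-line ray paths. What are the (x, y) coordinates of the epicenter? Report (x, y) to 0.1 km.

159.1 km east, -115.4 km north

Distance from S−P lag: d = Δt · v_P v_S / (v_P − v_S) = Δt · (6.10·3.10)/(6.10−3.10) ≈ 6.3033·Δt.
So d_A = 249.19, d_B = 154.98, d_C = 320.28 km.
Circle about each station: (x + 90.0)² + (y + 122.0)² = 249.19²; (x − 18.0)² + (y + 179.5)² = 154.98²; (x + 146.8)² + (y + 20.5)² = 320.28².
Subtracting the A equation from the B and C equations removes the quadratic terms:
216.0 x − 115.0 y = 47637.11
-113.6 x + 203.0 y = -41497.13
Solving the 2×2 system: x ≈ 159.1, y ≈ -115.4 km.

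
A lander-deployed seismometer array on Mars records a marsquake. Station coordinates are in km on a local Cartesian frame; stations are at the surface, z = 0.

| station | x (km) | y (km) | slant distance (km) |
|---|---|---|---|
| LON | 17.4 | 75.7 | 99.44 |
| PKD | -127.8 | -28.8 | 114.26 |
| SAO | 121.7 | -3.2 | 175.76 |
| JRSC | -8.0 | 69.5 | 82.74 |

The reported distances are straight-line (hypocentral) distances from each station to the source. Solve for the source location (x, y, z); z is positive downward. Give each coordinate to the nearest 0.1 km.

Each station gives a sphere (x−x_i)² + (y−y_i)² + z² = d_i² (stations at z=0).
Subtracting the LON sphere from PKD and SAO: z² cancels, leaving linear equations in x and y:
-290.4 x − 209.0 y = 7962.00
208.6 x − 157.8 y = -12215.38
Solving: x ≈ -42.600, y ≈ 21.096 km (keep extra digits for the depth step; rounded: -42.6, 21.1).
Then from the LON sphere: z² = 99.44² − (x − 17.4)² − (y − 75.7)² with x = -42.600, y = 21.096, so z ≈ 57.504 ≈ 57.5 km.
Check against JRSC (with the unrounded solution): distance 82.75 ≈ 82.74 km. ✓

(-42.6, 21.1, 57.5)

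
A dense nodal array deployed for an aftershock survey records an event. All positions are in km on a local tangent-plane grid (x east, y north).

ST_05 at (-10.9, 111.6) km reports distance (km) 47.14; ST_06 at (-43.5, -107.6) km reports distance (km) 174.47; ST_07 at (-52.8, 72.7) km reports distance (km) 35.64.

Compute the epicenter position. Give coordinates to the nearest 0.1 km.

-18.0 km east, 65.0 km north

Circle about each station: (x + 10.9)² + (y − 111.6)² = 47.14²; (x + 43.5)² + (y + 107.6)² = 174.47²; (x + 52.8)² + (y − 72.7)² = 35.64².
Subtracting pairs of circle equations eliminates x²+y² and gives linear equations (the radical axes):
-65.2 x − 438.4 y = -27320.96
-83.8 x − 77.8 y = -3548.27
Solving the 2×2 system: x ≈ -18.0, y ≈ 65.0 km.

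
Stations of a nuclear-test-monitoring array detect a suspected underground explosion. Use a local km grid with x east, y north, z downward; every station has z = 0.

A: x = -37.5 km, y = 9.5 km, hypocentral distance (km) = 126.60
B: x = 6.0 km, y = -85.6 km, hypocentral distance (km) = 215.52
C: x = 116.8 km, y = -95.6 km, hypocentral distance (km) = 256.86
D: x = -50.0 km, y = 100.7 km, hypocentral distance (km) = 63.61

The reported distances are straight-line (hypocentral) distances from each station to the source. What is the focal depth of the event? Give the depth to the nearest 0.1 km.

39.8 km

Each station gives a sphere (x−x_i)² + (y−y_i)² + z² = d_i² (stations at z=0).
Subtracting the A sphere from B and C: z² cancels, leaving linear equations in x and y:
87.0 x − 190.2 y = -24554.45
308.6 x − 210.2 y = -28664.40
Solving: x ≈ -7.192, y ≈ 125.808 km (keep extra digits for the depth step; rounded: -7.2, 125.8).
Then from the A sphere: z² = 126.60² − (x + 37.5)² − (y − 9.5)² with x = -7.192, y = 125.808, so z ≈ 39.767 ≈ 39.8 km.
Check against D (with the unrounded solution): distance 63.59 ≈ 63.61 km. ✓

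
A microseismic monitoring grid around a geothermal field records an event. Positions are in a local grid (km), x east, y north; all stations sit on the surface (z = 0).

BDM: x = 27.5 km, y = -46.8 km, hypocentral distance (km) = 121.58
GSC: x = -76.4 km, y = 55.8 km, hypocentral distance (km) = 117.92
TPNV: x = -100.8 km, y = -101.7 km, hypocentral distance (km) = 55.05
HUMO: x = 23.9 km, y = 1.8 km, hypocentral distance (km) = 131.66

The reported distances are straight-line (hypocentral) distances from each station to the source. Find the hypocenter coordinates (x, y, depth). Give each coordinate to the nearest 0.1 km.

x ≈ -89.7 km, y ≈ -57.3 km, depth ≈ 30.6 km

Each station gives a sphere (x−x_i)² + (y−y_i)² + z² = d_i² (stations at z=0).
Subtracting the BDM sphere from GSC and TPNV: z² cancels, leaving linear equations in x and y:
-207.8 x + 205.2 y = 6880.68
-256.6 x − 109.8 y = 29308.23
Solving: x ≈ -89.698, y ≈ -57.303 km (keep extra digits for the depth step; rounded: -89.7, -57.3).
Then from the BDM sphere: z² = 121.58² − (x − 27.5)² − (y + 46.8)² with x = -89.698, y = -57.303, so z ≈ 30.594 ≈ 30.6 km.
Check against HUMO (with the unrounded solution): distance 131.66 ≈ 131.66 km. ✓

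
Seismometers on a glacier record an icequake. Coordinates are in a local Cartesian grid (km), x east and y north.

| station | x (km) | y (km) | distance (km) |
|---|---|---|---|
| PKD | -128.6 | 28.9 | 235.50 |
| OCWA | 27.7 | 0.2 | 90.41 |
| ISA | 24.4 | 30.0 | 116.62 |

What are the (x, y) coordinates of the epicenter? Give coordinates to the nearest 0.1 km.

Circle about each station: (x + 128.6)² + (y − 28.9)² = 235.50²; (x − 27.7)² + (y − 0.2)² = 90.41²; (x − 24.4)² + (y − 30.0)² = 116.62².
Subtracting the PKD equation from the OCWA and ISA equations removes the quadratic terms:
312.6 x − 57.4 y = 30680.44
306.0 x + 2.2 y = 25982.22
Solving the 2×2 system: x ≈ 85.4, y ≈ -69.4 km.

85.4 km east, -69.4 km north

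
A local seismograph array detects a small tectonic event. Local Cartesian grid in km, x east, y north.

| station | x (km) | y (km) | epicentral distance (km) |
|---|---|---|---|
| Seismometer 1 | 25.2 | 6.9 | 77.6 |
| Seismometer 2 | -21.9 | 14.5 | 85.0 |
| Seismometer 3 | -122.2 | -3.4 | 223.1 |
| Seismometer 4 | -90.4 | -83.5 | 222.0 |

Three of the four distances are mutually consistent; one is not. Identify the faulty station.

Solve using three stations at a time. Using Seismometer 1, Seismometer 3, Seismometer 4 (subtract circle equations pairwise → linear system) gives (x, y) ≈ (97.6, 34.5).
Distances from that point to each station vs reported:
  Seismometer 1: calculated 77.5 vs reported 77.6 → residual 0.1 km
  Seismometer 2: calculated 121.2 vs reported 85.0 → residual 36.2 km
  Seismometer 3: calculated 223.1 vs reported 223.1 → residual 0.0 km
  Seismometer 4: calculated 222.0 vs reported 222.0 → residual 0.0 km
Seismometer 1, Seismometer 3, Seismometer 4 are mutually consistent (residuals ≈ 0); Seismometer 2 is off by 36.2 km.

Seismometer 2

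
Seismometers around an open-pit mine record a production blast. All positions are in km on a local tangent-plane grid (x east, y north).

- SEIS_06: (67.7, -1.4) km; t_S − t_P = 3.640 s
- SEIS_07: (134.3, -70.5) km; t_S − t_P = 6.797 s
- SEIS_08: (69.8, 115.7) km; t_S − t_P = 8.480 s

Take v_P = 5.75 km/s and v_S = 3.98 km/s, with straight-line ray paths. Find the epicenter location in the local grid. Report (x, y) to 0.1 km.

Distance from S−P lag: d = Δt · v_P v_S / (v_P − v_S) = Δt · (5.75·3.98)/(5.75−3.98) ≈ 12.9294·Δt.
So d_SEIS_06 = 47.06, d_SEIS_07 = 87.88, d_SEIS_08 = 109.64 km.
Circle about each station: (x − 67.7)² + (y + 1.4)² = 47.06²; (x − 134.3)² + (y + 70.5)² = 87.88²; (x − 69.8)² + (y − 115.7)² = 109.64².
Subtracting pairs of circle equations eliminates x²+y² and gives linear equations (the radical axes):
133.2 x − 138.2 y = 12913.24
4.2 x + 234.2 y = 3866.99
Solving the 2×2 system: x ≈ 112.0, y ≈ 14.5 km.

112.0 km east, 14.5 km north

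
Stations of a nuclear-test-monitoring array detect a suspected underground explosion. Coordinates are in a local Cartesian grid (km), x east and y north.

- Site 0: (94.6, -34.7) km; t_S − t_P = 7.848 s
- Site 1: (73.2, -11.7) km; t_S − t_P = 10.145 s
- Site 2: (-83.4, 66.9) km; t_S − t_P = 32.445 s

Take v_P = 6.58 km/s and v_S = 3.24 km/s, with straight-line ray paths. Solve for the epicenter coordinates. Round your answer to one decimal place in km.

(66.4, -76.1)

Distance from S−P lag: d = Δt · v_P v_S / (v_P − v_S) = Δt · (6.58·3.24)/(6.58−3.24) ≈ 6.3830·Δt.
So d_Site 0 = 50.09, d_Site 1 = 64.76, d_Site 2 = 207.10 km.
Circle about each station: (x − 94.6)² + (y + 34.7)² = 50.09²; (x − 73.2)² + (y + 11.7)² = 64.76²; (x + 83.4)² + (y − 66.9)² = 207.10².
Subtracting the Site 0 equation from the Site 1 and Site 2 equations removes the quadratic terms:
-42.8 x + 46.0 y = -6342.97
-356.0 x + 203.2 y = -39103.48
Solving the 2×2 system: x ≈ 66.4, y ≈ -76.1 km.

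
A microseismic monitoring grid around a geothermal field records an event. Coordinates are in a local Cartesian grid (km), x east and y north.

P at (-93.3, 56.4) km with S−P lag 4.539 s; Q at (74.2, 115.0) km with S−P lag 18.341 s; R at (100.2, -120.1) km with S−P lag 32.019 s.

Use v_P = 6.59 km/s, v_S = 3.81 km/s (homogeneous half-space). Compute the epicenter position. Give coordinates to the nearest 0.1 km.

Distance from S−P lag: d = Δt · v_P v_S / (v_P − v_S) = Δt · (6.59·3.81)/(6.59−3.81) ≈ 9.0316·Δt.
So d_P = 40.99, d_Q = 165.65, d_R = 289.18 km.
Circle about each station: (x + 93.3)² + (y − 56.4)² = 40.99²; (x − 74.2)² + (y − 115.0)² = 165.65²; (x − 100.2)² + (y + 120.1)² = 289.18².
Subtracting the P equation from the Q and R equations removes the quadratic terms:
335.0 x + 117.2 y = -18914.95
387.0 x − 353.0 y = -69366.69
Solving the 2×2 system: x ≈ -90.5, y ≈ 97.3 km.

(-90.5, 97.3)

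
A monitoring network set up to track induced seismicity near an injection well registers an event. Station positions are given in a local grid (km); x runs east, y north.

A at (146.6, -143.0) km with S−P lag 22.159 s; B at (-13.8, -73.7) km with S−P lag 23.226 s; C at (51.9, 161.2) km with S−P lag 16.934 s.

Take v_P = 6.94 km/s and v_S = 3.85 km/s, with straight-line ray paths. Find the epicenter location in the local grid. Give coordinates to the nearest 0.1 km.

(145.5, 48.6)

Distance from S−P lag: d = Δt · v_P v_S / (v_P − v_S) = Δt · (6.94·3.85)/(6.94−3.85) ≈ 8.6469·Δt.
So d_A = 191.61, d_B = 200.83, d_C = 146.43 km.
Circle about each station: (x − 146.6)² + (y + 143.0)² = 191.61²; (x + 13.8)² + (y + 73.7)² = 200.83²; (x − 51.9)² + (y − 161.2)² = 146.43².
Subtracting pairs of circle equations eliminates x²+y² and gives linear equations (the radical axes):
-320.8 x + 138.6 y = -39936.73
-189.4 x + 608.4 y = 2011.14
Solving the 2×2 system: x ≈ 145.5, y ≈ 48.6 km.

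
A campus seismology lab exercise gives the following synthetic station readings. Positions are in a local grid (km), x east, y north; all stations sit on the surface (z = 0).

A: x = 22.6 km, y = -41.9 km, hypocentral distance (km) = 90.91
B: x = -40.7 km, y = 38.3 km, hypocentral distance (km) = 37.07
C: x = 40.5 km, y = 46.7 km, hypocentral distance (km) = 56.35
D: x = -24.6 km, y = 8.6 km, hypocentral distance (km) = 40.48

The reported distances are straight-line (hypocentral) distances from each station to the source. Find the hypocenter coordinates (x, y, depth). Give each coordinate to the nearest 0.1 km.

Each station gives a sphere (x−x_i)² + (y−y_i)² + z² = d_i² (stations at z=0).
Subtracting the A sphere from B and C: z² cancels, leaving linear equations in x and y:
-126.6 x + 160.4 y = 7747.45
35.8 x + 177.2 y = 6644.08
Solving: x ≈ -10.901, y ≈ 39.697 km (keep extra digits for the depth step; rounded: -10.9, 39.7).
Then from the A sphere: z² = 90.91² − (x − 22.6)² − (y + 41.9)² with x = -10.901, y = 39.697, so z ≈ 22.005 ≈ 22.0 km.

x ≈ -10.9 km, y ≈ 39.7 km, depth ≈ 22.0 km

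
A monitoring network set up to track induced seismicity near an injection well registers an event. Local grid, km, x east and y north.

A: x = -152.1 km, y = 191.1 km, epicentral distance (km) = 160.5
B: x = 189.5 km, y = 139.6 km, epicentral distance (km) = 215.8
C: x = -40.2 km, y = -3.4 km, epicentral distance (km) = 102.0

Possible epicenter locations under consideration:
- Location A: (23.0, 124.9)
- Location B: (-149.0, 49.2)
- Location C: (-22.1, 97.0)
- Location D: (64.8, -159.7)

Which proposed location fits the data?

Location C

For each candidate, compare |candidate − station| to the reported distance:
Location A: residuals A 26.7, B 48.7, C 41.0 → max 48.7 km
Location B: residuals A 18.6, B 134.6, C 18.8 → max 134.6 km
Location C: residuals A 0.0, B 0.0, C 0.0 → max 0.0 km
Location D: residuals A 251.9, B 108.4, C 86.3 → max 251.9 km
Only Location C has all residuals ≈ 0.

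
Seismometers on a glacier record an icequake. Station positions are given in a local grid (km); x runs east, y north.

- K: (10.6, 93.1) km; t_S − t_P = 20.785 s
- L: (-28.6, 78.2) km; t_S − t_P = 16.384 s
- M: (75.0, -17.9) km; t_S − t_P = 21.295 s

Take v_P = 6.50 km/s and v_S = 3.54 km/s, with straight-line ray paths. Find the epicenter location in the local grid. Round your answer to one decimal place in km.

(-89.8, -33.5)

Distance from S−P lag: d = Δt · v_P v_S / (v_P − v_S) = Δt · (6.50·3.54)/(6.50−3.54) ≈ 7.7736·Δt.
So d_K = 161.58, d_L = 127.36, d_M = 165.54 km.
Circle about each station: (x − 10.6)² + (y − 93.1)² = 161.58²; (x + 28.6)² + (y − 78.2)² = 127.36²; (x − 75.0)² + (y + 17.9)² = 165.54².
Subtracting the K equation from the L and M equations removes the quadratic terms:
-78.4 x − 29.8 y = 8040.76
128.8 x − 222.0 y = -4129.96
Solving the 2×2 system: x ≈ -89.8, y ≈ -33.5 km.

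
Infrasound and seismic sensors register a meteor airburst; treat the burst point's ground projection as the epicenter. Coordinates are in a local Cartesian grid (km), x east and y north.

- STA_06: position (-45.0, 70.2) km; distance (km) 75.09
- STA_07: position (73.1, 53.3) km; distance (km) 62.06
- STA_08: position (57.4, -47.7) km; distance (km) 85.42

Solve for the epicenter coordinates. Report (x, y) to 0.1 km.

Circle about each station: (x + 45.0)² + (y − 70.2)² = 75.09²; (x − 73.1)² + (y − 53.3)² = 62.06²; (x − 57.4)² + (y + 47.7)² = 85.42².
Subtracting pairs of circle equations eliminates x²+y² and gives linear equations (the radical axes):
236.2 x − 33.8 y = 3018.52
204.8 x − 235.8 y = -3041.06
Solving the 2×2 system: x ≈ 16.7, y ≈ 27.4 km.

(16.7, 27.4)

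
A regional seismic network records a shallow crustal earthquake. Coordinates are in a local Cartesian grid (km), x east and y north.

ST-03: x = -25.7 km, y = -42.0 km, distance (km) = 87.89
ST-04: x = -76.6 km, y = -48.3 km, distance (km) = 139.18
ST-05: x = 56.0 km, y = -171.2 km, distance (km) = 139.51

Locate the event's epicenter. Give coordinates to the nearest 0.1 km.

Circle about each station: (x + 25.7)² + (y + 42.0)² = 87.89²; (x + 76.6)² + (y + 48.3)² = 139.18²; (x − 56.0)² + (y + 171.2)² = 139.51².
Subtracting the ST-03 equation from the ST-04 and ST-05 equations removes the quadratic terms:
-101.8 x − 12.6 y = -5870.46
163.4 x − 258.4 y = 18282.56
Solving the 2×2 system: x ≈ 61.6, y ≈ -31.8 km.

61.6 km east, -31.8 km north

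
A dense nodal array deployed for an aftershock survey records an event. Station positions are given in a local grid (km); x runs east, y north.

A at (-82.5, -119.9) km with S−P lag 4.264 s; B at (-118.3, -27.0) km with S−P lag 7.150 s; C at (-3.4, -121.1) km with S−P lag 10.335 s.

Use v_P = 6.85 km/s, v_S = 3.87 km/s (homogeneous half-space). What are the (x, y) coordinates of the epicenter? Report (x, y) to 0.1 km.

Distance from S−P lag: d = Δt · v_P v_S / (v_P − v_S) = Δt · (6.85·3.87)/(6.85−3.87) ≈ 8.8958·Δt.
So d_A = 37.93, d_B = 63.61, d_C = 91.94 km.
Circle about each station: (x + 82.5)² + (y + 119.9)² = 37.93²; (x + 118.3)² + (y + 27.0)² = 63.61²; (x + 3.4)² + (y + 121.1)² = 91.94².
Subtracting pairs of circle equations eliminates x²+y² and gives linear equations (the radical axes):
-71.6 x + 185.8 y = -9065.92
158.2 x − 2.4 y = -13519.77
Solving the 2×2 system: x ≈ -86.7, y ≈ -82.2 km.

x ≈ -86.7 km, y ≈ -82.2 km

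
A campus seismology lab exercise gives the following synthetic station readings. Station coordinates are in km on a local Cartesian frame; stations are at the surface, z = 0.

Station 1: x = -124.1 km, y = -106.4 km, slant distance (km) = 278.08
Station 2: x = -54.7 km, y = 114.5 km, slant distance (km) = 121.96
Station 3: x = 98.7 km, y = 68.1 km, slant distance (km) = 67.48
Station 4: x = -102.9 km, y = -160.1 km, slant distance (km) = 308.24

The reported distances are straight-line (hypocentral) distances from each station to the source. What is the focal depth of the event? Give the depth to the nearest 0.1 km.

Each station gives a sphere (x−x_i)² + (y−y_i)² + z² = d_i² (stations at z=0).
Subtracting the Station 1 sphere from Station 2 and Station 3: z² cancels, leaving linear equations in x and y:
138.8 x + 441.8 y = 51834.81
445.6 x + 349.0 y = 60432.47
Solving: x ≈ 58.000, y ≈ 99.104 km (keep extra digits for the depth step; rounded: 58.0, 99.1).
Then from the Station 1 sphere: z² = 278.08² − (x + 124.1)² − (y + 106.4)² with x = 58.000, y = 99.104, so z ≈ 44.002 ≈ 44.0 km.
Check against Station 4 (with the unrounded solution): distance 308.24 ≈ 308.24 km. ✓

44.0 km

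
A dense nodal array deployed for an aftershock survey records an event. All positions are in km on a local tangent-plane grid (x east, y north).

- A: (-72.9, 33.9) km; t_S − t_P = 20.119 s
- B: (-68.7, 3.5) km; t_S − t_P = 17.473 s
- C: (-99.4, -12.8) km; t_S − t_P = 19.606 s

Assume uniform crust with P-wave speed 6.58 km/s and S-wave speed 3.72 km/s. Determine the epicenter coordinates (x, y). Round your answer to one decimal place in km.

Distance from S−P lag: d = Δt · v_P v_S / (v_P − v_S) = Δt · (6.58·3.72)/(6.58−3.72) ≈ 8.5586·Δt.
So d_A = 172.19, d_B = 149.54, d_C = 167.80 km.
Circle about each station: (x + 72.9)² + (y − 33.9)² = 172.19²; (x + 68.7)² + (y − 3.5)² = 149.54²; (x + 99.4)² + (y + 12.8)² = 167.80².
Subtracting the A equation from the B and C equations removes the quadratic terms:
8.4 x − 60.8 y = 5555.50
-53.0 x − 93.4 y = 5073.14
Solving the 2×2 system: x ≈ 52.5, y ≈ -84.1 km.

52.5 km east, -84.1 km north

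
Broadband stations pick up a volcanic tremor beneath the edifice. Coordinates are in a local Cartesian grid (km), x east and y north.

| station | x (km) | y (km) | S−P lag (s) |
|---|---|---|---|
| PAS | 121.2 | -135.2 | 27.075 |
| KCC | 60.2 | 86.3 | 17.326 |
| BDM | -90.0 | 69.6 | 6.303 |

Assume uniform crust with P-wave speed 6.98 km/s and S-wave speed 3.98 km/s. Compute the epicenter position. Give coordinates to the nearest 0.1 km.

x ≈ -81.9 km, y ≈ 11.8 km

Distance from S−P lag: d = Δt · v_P v_S / (v_P − v_S) = Δt · (6.98·3.98)/(6.98−3.98) ≈ 9.2601·Δt.
So d_PAS = 250.72, d_KCC = 160.44, d_BDM = 58.37 km.
Circle about each station: (x − 121.2)² + (y + 135.2)² = 250.72²; (x − 60.2)² + (y − 86.3)² = 160.44²; (x + 90.0)² + (y − 69.6)² = 58.37².
Subtracting the PAS equation from the KCC and BDM equations removes the quadratic terms:
-122.0 x + 443.0 y = 15222.77
-422.4 x + 409.6 y = 39429.14
Solving the 2×2 system: x ≈ -81.9, y ≈ 11.8 km.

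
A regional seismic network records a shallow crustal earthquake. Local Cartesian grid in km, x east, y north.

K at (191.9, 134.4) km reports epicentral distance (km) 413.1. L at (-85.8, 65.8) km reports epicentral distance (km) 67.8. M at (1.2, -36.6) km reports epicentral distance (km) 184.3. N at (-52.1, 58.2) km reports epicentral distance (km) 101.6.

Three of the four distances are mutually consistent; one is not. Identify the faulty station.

Solve using three stations at a time. Using L, M, N (subtract circle equations pairwise → linear system) gives (x, y) ≈ (-153.6, 63.5).
Distances from that point to each station vs reported:
  K: calculated 352.7 vs reported 413.1 → residual 60.4 km
  L: calculated 67.8 vs reported 67.8 → residual 0.0 km
  M: calculated 184.3 vs reported 184.3 → residual 0.0 km
  N: calculated 101.6 vs reported 101.6 → residual 0.0 km
L, M, N are mutually consistent (residuals ≈ 0); K is off by 60.4 km.

K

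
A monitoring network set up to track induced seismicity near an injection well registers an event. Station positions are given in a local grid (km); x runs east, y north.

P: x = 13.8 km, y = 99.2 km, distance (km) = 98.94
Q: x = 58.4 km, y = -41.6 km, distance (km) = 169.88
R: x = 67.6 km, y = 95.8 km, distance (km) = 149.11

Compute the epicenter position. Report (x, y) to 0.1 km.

Circle about each station: (x − 13.8)² + (y − 99.2)² = 98.94²; (x − 58.4)² + (y + 41.6)² = 169.88²; (x − 67.6)² + (y − 95.8)² = 149.11².
Subtracting the P equation from the Q and R equations removes the quadratic terms:
89.2 x − 281.6 y = -23960.05
107.6 x − 6.8 y = -8728.35
Solving the 2×2 system: x ≈ -77.3, y ≈ 60.6 km.
Check against P (with the unrounded x, y): √((x − 13.8)²+(y − 99.2)²) = 98.93 ≈ 98.94 km. ✓

(-77.3, 60.6)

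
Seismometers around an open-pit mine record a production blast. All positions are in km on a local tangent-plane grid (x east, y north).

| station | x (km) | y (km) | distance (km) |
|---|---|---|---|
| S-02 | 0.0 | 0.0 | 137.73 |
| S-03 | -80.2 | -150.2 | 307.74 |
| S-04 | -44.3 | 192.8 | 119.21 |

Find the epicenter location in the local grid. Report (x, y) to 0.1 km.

Circle about each station: x² + y² = 137.73²; (x + 80.2)² + (y + 150.2)² = 307.74²; (x + 44.3)² + (y − 192.8)² = 119.21².
Subtracting the S-02 equation from the S-03 and S-04 equations removes the quadratic terms:
-160.4 x − 300.4 y = -46742.27
-88.6 x + 385.6 y = 43892.86
Solving the 2×2 system: x ≈ 54.7, y ≈ 126.4 km.
Check against S-02 (with the unrounded x, y): √(x²+y²) = 137.72 ≈ 137.73 km. ✓

54.7 km east, 126.4 km north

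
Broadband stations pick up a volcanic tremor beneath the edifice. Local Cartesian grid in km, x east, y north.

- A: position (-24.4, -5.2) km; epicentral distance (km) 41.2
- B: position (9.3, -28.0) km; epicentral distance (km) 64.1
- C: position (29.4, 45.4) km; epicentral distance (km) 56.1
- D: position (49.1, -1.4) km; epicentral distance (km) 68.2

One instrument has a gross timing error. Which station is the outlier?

C

Solve using three stations at a time. Using A, B, D (subtract circle equations pairwise → linear system) gives (x, y) ≈ (-9.6, 33.2).
Distances from that point to each station vs reported:
  A: calculated 41.1 vs reported 41.2 → residual 0.1 km
  B: calculated 64.1 vs reported 64.1 → residual 0.0 km
  C: calculated 40.9 vs reported 56.1 → residual 15.2 km
  D: calculated 68.2 vs reported 68.2 → residual 0.0 km
A, B, D are mutually consistent (residuals ≈ 0); C is off by 15.2 km.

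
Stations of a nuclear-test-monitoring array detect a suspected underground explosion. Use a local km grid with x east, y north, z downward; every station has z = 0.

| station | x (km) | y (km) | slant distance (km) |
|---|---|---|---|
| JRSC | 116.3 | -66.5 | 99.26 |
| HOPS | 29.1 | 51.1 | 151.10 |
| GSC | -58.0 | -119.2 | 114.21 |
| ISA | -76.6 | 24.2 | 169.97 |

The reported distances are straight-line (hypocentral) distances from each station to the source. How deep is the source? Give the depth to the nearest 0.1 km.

Each station gives a sphere (x−x_i)² + (y−y_i)² + z² = d_i² (stations at z=0).
Subtracting the JRSC sphere from HOPS and GSC: z² cancels, leaving linear equations in x and y:
-174.4 x + 235.2 y = -27468.58
-348.6 x − 105.4 y = -3566.68
Solving: x ≈ 37.202, y ≈ -89.203 km (keep extra digits for the depth step; rounded: 37.2, -89.2).
Then from the JRSC sphere: z² = 99.26² − (x − 116.3)² − (y + 66.5)² with x = 37.202, y = -89.203, so z ≈ 55.503 ≈ 55.5 km.
Check against ISA (with the unrounded solution): distance 169.98 ≈ 169.97 km. ✓

depth ≈ 55.5 km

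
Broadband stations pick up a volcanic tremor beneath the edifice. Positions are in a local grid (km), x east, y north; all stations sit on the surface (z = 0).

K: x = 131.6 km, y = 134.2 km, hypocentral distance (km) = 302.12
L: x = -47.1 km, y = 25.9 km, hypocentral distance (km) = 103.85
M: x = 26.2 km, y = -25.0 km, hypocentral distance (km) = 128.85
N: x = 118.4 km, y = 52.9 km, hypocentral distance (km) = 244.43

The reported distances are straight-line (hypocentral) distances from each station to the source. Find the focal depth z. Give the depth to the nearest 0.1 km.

16.5 km

Each station gives a sphere (x−x_i)² + (y−y_i)² + z² = d_i² (stations at z=0).
Subtracting the K sphere from L and M: z² cancels, leaving linear equations in x and y:
-357.4 x − 216.6 y = 48052.69
-210.8 x − 318.4 y = 40657.41
Solving: x ≈ -95.302, y ≈ -64.597 km (keep extra digits for the depth step; rounded: -95.3, -64.6).
Then from the K sphere: z² = 302.12² − (x − 131.6)² − (y − 134.2)² with x = -95.302, y = -64.597, so z ≈ 16.484 ≈ 16.5 km.
Check against N (with the unrounded solution): distance 244.43 ≈ 244.43 km. ✓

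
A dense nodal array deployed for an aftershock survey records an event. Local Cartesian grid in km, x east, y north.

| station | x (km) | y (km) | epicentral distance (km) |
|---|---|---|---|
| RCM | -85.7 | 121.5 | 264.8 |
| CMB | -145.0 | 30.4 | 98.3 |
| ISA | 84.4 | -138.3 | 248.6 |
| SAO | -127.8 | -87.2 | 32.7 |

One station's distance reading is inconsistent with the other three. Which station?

Solve using three stations at a time. Using CMB, ISA, SAO (subtract circle equations pairwise → linear system) gives (x, y) ≈ (-153.9, -67.5).
Distances from that point to each station vs reported:
  RCM: calculated 200.9 vs reported 264.8 → residual 63.9 km
  CMB: calculated 98.3 vs reported 98.3 → residual 0.0 km
  ISA: calculated 248.6 vs reported 248.6 → residual 0.0 km
  SAO: calculated 32.7 vs reported 32.7 → residual 0.0 km
CMB, ISA, SAO are mutually consistent (residuals ≈ 0); RCM is off by 63.9 km.

RCM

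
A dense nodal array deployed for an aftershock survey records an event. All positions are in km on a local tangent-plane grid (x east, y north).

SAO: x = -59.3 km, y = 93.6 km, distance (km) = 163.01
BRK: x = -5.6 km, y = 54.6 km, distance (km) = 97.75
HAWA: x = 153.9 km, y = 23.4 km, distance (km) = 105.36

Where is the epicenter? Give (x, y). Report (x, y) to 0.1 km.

Circle about each station: (x + 59.3)² + (y − 93.6)² = 163.01²; (x + 5.6)² + (y − 54.6)² = 97.75²; (x − 153.9)² + (y − 23.4)² = 105.36².
Subtracting pairs of circle equations eliminates x²+y² and gives linear equations (the radical axes):
107.4 x − 78.0 y = 7752.27
426.4 x − 140.4 y = 27426.85
Solving the 2×2 system: x ≈ 57.8, y ≈ -19.8 km.

(57.8, -19.8)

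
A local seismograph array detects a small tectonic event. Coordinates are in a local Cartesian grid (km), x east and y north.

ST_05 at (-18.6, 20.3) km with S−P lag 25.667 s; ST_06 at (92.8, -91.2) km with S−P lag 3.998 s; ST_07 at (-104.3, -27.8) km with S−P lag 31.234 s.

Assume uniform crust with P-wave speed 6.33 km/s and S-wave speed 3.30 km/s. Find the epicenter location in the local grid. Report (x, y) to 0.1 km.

Distance from S−P lag: d = Δt · v_P v_S / (v_P − v_S) = Δt · (6.33·3.30)/(6.33−3.30) ≈ 6.8941·Δt.
So d_ST_05 = 176.95, d_ST_06 = 27.56, d_ST_07 = 215.33 km.
Circle about each station: (x + 18.6)² + (y − 20.3)² = 176.95²; (x − 92.8)² + (y + 91.2)² = 27.56²; (x + 104.3)² + (y + 27.8)² = 215.33².
Subtracting pairs of circle equations eliminates x²+y² and gives linear equations (the radical axes):
222.8 x − 223.0 y = 46722.98
-171.4 x − 96.2 y = -4162.43
Solving the 2×2 system: x ≈ 90.9, y ≈ -118.7 km.
Check against ST_05 (with the unrounded x, y): √((x + 18.6)²+(y − 20.3)²) = 176.95 ≈ 176.95 km. ✓

90.9 km east, -118.7 km north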